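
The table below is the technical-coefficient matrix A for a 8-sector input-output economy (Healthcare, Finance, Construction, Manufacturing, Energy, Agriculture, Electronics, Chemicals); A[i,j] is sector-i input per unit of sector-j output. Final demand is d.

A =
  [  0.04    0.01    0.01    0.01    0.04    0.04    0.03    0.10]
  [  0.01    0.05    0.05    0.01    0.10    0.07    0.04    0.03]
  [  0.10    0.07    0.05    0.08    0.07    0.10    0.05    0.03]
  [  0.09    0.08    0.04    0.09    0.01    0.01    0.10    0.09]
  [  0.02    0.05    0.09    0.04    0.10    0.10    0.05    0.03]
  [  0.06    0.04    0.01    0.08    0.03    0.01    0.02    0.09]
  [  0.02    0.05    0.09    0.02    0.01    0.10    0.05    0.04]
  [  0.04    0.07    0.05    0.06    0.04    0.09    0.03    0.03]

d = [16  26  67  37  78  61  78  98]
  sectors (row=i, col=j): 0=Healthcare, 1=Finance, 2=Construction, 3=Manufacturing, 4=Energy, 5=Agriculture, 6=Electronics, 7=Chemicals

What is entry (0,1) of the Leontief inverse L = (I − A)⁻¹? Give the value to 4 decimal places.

Form M = I − A:
  [  0.96   -0.01   -0.01   -0.01   -0.04   -0.04   -0.03   -0.10]
  [ -0.01    0.95   -0.05   -0.01   -0.10   -0.07   -0.04   -0.03]
  [ -0.10   -0.07    0.95   -0.08   -0.07   -0.10   -0.05   -0.03]
  [ -0.09   -0.08   -0.04    0.91   -0.01   -0.01   -0.10   -0.09]
  [ -0.02   -0.05   -0.09   -0.04    0.90   -0.10   -0.05   -0.03]
  [ -0.06   -0.04   -0.01   -0.08   -0.03    0.99   -0.02   -0.09]
  [ -0.02   -0.05   -0.09   -0.02   -0.01   -0.10    0.95   -0.04]
  [ -0.04   -0.07   -0.05   -0.06   -0.04   -0.09   -0.03    0.97]
Leontief inverse L = M⁻¹:
  [  1.0605    0.0344    0.0322    0.0332    0.0623    0.0715    0.0489    0.1250]
  [  0.0376    1.0825    0.0827    0.0410    0.1361    0.1129    0.0669    0.0612]
  [  0.1441    0.1162    1.0913    0.1251    0.1156    0.1543    0.0921    0.0855]
  [  0.1294    0.1253    0.0814    1.1289    0.0484    0.0653    0.1408    0.1378]
  [  0.0610    0.0943    0.1314    0.0840    1.1449    0.1545    0.0875    0.0744]
  [  0.0874    0.0714    0.0366    0.1085    0.0567    1.0452    0.0480    0.1231]
  [  0.0536    0.0843    0.1188    0.0548    0.0416    0.1406    1.0774    0.0757]
  [  0.0742    0.1064    0.0811    0.0958    0.0751    0.1308    0.0617    1.0703]
Total output x = L · d:
  x_0 = 1.0605·16 + 0.0344·26 + 0.0322·67 + 0.0332·37 + 0.0623·78 + 0.0715·61 + 0.0489·78 + 0.1250·98 = 46.5372
  x_1 = 0.0376·16 + 1.0825·26 + 0.0827·67 + 0.0410·37 + 0.1361·78 + 0.1129·61 + 0.0669·78 + 0.0612·98 = 64.5175
  x_2 = 0.1441·16 + 0.1162·26 + 1.0913·67 + 0.1251·37 + 0.1156·78 + 0.1543·61 + 0.0921·78 + 0.0855·98 = 117.0611
  x_3 = 0.1294·16 + 0.1253·26 + 0.0814·67 + 1.1289·37 + 0.0484·78 + 0.0653·61 + 0.1408·78 + 0.1378·98 = 84.7962
  x_4 = 0.0610·16 + 0.0943·26 + 0.1314·67 + 0.0840·37 + 1.1449·78 + 0.1545·61 + 0.0875·78 + 0.0744·98 = 128.1839
  x_5 = 0.0874·16 + 0.0714·26 + 0.0366·67 + 0.1085·37 + 0.0567·78 + 1.0452·61 + 0.0480·78 + 0.1231·98 = 93.7180
  x_6 = 0.0536·16 + 0.0843·26 + 0.1188·67 + 0.0548·37 + 0.0416·78 + 0.1406·61 + 1.0774·78 + 0.0757·98 = 116.3160
  x_7 = 0.0742·16 + 0.1064·26 + 0.0811·67 + 0.0958·37 + 0.0751·78 + 0.1308·61 + 0.0617·78 + 1.0703·98 = 136.4639

L[0,1] = 0.0344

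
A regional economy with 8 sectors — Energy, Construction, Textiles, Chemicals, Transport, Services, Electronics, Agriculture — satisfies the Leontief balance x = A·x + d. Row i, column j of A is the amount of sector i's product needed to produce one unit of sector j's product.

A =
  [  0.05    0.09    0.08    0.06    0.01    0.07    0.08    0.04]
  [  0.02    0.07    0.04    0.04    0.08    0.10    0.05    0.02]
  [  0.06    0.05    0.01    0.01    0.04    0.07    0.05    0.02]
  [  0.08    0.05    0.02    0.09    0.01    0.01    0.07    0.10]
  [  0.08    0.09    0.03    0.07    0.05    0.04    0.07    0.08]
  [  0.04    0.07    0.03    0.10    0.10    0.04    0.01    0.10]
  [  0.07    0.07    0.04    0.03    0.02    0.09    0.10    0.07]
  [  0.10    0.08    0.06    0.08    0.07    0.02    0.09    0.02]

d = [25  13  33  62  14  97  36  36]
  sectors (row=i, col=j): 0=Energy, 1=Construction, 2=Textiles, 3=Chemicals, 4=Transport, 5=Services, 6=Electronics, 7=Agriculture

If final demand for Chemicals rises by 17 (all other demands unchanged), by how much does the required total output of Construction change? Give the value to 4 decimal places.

Form M = I − A:
  [  0.95   -0.09   -0.08   -0.06   -0.01   -0.07   -0.08   -0.04]
  [ -0.02    0.93   -0.04   -0.04   -0.08   -0.10   -0.05   -0.02]
  [ -0.06   -0.05    0.99   -0.01   -0.04   -0.07   -0.05   -0.02]
  [ -0.08   -0.05   -0.02    0.91   -0.01   -0.01   -0.07   -0.10]
  [ -0.08   -0.09   -0.03   -0.07    0.95   -0.04   -0.07   -0.08]
  [ -0.04   -0.07   -0.03   -0.10   -0.10    0.96   -0.01   -0.10]
  [ -0.07   -0.07   -0.04   -0.03   -0.02   -0.09    0.90   -0.07]
  [ -0.10   -0.08   -0.06   -0.08   -0.07   -0.02   -0.09    0.98]
Leontief inverse L = M⁻¹:
  [  1.1010    0.1506    0.1134    0.1101    0.0524    0.1221    0.1353    0.0880]
  [  0.0661    1.1258    0.0687    0.0889    0.1215    0.1436    0.0969    0.0676]
  [  0.0935    0.0929    1.0344    0.0461    0.0697    0.1045    0.0865    0.0541]
  [  0.1320    0.1071    0.0548    1.1389    0.0435    0.0534    0.1276    0.1430]
  [  0.1383    0.1584    0.0696    0.1273    1.0941    0.0939    0.1342    0.1318]
  [  0.0995    0.1358    0.0661    0.1593    0.1439    1.0853    0.0709    0.1520]
  [  0.1246    0.1356    0.0778    0.0847    0.0653    0.1437    1.1594    0.1209]
  [  0.1576    0.1482    0.0984    0.1344    0.1102    0.0770    0.1549    1.0735]
Total output x = L · d:
  x_0 = 1.1010·25 + 0.1506·13 + 0.1134·33 + 0.1101·62 + 0.0524·14 + 0.1221·97 + 0.1353·36 + 0.0880·36 = 60.6632
  x_1 = 0.0661·25 + 1.1258·13 + 0.0687·33 + 0.0889·62 + 0.1215·14 + 0.1436·97 + 0.0969·36 + 0.0676·36 = 45.6149
  x_2 = 0.0935·25 + 0.0929·13 + 1.0344·33 + 0.0461·62 + 0.0697·14 + 0.1045·97 + 0.0865·36 + 0.0541·36 = 56.7116
  x_3 = 0.1320·25 + 0.1071·13 + 0.0548·33 + 1.1389·62 + 0.0435·14 + 0.0534·97 + 0.1276·36 + 0.1430·36 = 92.6421
  x_4 = 0.1383·25 + 0.1584·13 + 0.0696·33 + 0.1273·62 + 1.0941·14 + 0.0939·97 + 0.1342·36 + 0.1318·36 = 49.7043
  x_5 = 0.0995·25 + 0.1358·13 + 0.0661·33 + 0.1593·62 + 0.1439·14 + 1.0853·97 + 0.0709·36 + 0.1520·36 = 131.6252
  x_6 = 0.1246·25 + 0.1356·13 + 0.0778·33 + 0.0847·62 + 0.0653·14 + 0.1437·97 + 1.1594·36 + 0.1209·36 = 73.6393
  x_7 = 0.1576·25 + 0.1482·13 + 0.0984·33 + 0.1344·62 + 0.1102·14 + 0.0770·97 + 0.1549·36 + 1.0735·36 = 70.6826
Δx_1 = L[1,3] · Δd_3 = 0.0889 · 17 = 1.5106

1.5106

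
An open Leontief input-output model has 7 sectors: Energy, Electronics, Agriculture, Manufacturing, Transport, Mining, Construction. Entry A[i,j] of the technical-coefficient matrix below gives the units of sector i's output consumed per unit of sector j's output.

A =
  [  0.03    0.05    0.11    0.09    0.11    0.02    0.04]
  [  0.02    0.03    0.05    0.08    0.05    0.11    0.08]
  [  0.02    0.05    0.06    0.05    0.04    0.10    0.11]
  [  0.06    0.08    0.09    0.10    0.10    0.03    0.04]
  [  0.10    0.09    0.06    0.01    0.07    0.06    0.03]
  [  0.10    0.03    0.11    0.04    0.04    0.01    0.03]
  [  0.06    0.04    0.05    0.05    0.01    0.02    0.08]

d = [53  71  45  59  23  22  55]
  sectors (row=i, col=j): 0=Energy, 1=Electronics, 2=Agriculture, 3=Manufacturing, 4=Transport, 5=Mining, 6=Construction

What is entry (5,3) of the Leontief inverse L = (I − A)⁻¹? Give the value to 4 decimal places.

Form M = I − A:
  [  0.97   -0.05   -0.11   -0.09   -0.11   -0.02   -0.04]
  [ -0.02    0.97   -0.05   -0.08   -0.05   -0.11   -0.08]
  [ -0.02   -0.05    0.94   -0.05   -0.04   -0.10   -0.11]
  [ -0.06   -0.08   -0.09    0.90   -0.10   -0.03   -0.04]
  [ -0.10   -0.09   -0.06   -0.01    0.93   -0.06   -0.03]
  [ -0.10   -0.03   -0.11   -0.04   -0.04    0.99   -0.03]
  [ -0.06   -0.04   -0.05   -0.05   -0.01   -0.02    0.92]
Leontief inverse L = M⁻¹:
  [  1.0729    0.0951    0.1657    0.1344    0.1573    0.0644    0.0878]
  [  0.0630    1.0672    0.1045    0.1210    0.0897    0.1420    0.1209]
  [  0.0616    0.0857    1.1131    0.0910    0.0770    0.1337    0.1540]
  [  0.1067    0.1290    0.1535    1.1521    0.1544    0.0781    0.0919]
  [  0.1377    0.1267    0.1144    0.0522    1.1139    0.0990    0.0725]
  [  0.1296    0.0638    0.1571    0.0786    0.0796    1.0443    0.0700]
  [  0.0862    0.0670    0.0888    0.0839    0.0406    0.0457    1.1136]
Total output x = L · d:
  x_0 = 1.0729·53 + 0.0951·71 + 0.1657·45 + 0.1344·59 + 0.1573·23 + 0.0644·22 + 0.0878·55 = 88.8734
  x_1 = 0.0630·53 + 1.0672·71 + 0.1045·45 + 0.1210·59 + 0.0897·23 + 0.1420·22 + 0.1209·55 = 102.7881
  x_2 = 0.0616·53 + 0.0857·71 + 1.1131·45 + 0.0910·59 + 0.0770·23 + 0.1337·22 + 0.1540·55 = 77.9862
  x_3 = 0.1067·53 + 0.1290·71 + 0.1535·45 + 1.1521·59 + 0.1544·23 + 0.0781·22 + 0.0919·55 = 100.0182
  x_4 = 0.1377·53 + 0.1267·71 + 0.1144·45 + 0.0522·59 + 1.1139·23 + 0.0990·22 + 0.0725·55 = 56.3089
  x_5 = 0.1296·53 + 0.0638·71 + 0.1571·45 + 0.0786·59 + 0.0796·23 + 1.0443·22 + 0.0700·55 = 51.7640
  x_6 = 0.0862·53 + 0.0670·71 + 0.0888·45 + 0.0839·59 + 0.0406·23 + 0.0457·22 + 1.1136·55 = 81.4593

L[5,3] = 0.0786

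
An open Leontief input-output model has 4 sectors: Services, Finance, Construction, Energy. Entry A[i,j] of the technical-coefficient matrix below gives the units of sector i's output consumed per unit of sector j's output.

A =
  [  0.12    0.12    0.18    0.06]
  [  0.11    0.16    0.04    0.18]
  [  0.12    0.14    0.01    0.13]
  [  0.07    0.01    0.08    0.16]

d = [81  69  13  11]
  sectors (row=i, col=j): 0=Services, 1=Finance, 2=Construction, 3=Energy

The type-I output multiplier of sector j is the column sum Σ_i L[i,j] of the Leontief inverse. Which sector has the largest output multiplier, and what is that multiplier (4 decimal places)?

Form M = I − A:
  [  0.88   -0.12   -0.18   -0.06]
  [ -0.11    0.84   -0.04   -0.18]
  [ -0.12   -0.14    0.99   -0.13]
  [ -0.07   -0.01   -0.08    0.84]
Leontief inverse L = M⁻¹:
  [  1.2099    0.2153    0.2424    0.1701]
  [  0.1935    1.2398    0.1092    0.2964]
  [  0.1899    0.2083    1.0711    0.2240]
  [  0.1212    0.0525    0.1235    1.2295]
Total output x = L · d:
  x_0 = 1.2099·81 + 0.2153·69 + 0.2424·13 + 0.1701·11 = 117.8735
  x_1 = 0.1935·81 + 1.2398·69 + 0.1092·13 + 0.2964·11 = 105.8991
  x_2 = 0.1899·81 + 0.2083·69 + 1.0711·13 + 0.2240·11 = 46.1467
  x_3 = 0.1212·81 + 0.0525·69 + 0.1235·13 + 1.2295·11 = 28.5737
Output multipliers (column sums of L):
  Services: 1.7144
  Finance: 1.7160
  Construction: 1.5463
  Energy: 1.9200

Energy (1.9200)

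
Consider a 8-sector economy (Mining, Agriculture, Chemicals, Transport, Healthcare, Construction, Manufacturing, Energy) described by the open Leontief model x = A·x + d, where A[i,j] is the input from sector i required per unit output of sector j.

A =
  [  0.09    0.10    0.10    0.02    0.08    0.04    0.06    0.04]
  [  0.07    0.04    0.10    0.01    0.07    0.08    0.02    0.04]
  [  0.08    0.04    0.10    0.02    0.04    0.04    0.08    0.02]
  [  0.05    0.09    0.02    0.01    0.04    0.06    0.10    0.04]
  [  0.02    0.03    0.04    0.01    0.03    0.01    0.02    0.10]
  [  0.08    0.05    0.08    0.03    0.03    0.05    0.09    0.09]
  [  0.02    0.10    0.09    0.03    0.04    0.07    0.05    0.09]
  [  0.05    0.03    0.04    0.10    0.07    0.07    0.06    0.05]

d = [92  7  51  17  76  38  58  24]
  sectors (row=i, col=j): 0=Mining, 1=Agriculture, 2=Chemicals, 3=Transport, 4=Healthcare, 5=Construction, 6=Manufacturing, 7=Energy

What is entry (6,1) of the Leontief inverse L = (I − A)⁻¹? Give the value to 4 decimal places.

Form M = I − A:
  [  0.91   -0.10   -0.10   -0.02   -0.08   -0.04   -0.06   -0.04]
  [ -0.07    0.96   -0.10   -0.01   -0.07   -0.08   -0.02   -0.04]
  [ -0.08   -0.04    0.90   -0.02   -0.04   -0.04   -0.08   -0.02]
  [ -0.05   -0.09   -0.02    0.99   -0.04   -0.06   -0.10   -0.04]
  [ -0.02   -0.03   -0.04   -0.01    0.97   -0.01   -0.02   -0.10]
  [ -0.08   -0.05   -0.08   -0.03   -0.03    0.95   -0.09   -0.09]
  [ -0.02   -0.10   -0.09   -0.03   -0.04   -0.07    0.95   -0.09]
  [ -0.05   -0.03   -0.04   -0.10   -0.07   -0.07   -0.06    0.95]
Leontief inverse L = M⁻¹:
  [  1.1467    0.1541    0.1744    0.0450    0.1288    0.0879    0.1120    0.0928]
  [  0.1177    1.0825    0.1596    0.0316    0.1081    0.1170    0.0657    0.0839]
  [  0.1258    0.0868    1.1614    0.0402    0.0783    0.0787    0.1249    0.0626]
  [  0.0924    0.1346    0.0785    1.0317    0.0782    0.1012    0.1405    0.0858]
  [  0.0463    0.0541    0.0721    0.0288    1.0549    0.0352    0.0466    0.1257]
  [  0.1338    0.1049    0.1497    0.0595    0.0774    1.0990    0.1442    0.1416]
  [  0.0724    0.1474    0.1563    0.0580    0.0846    0.1180    1.1013    0.1394]
  [  0.0969    0.0811    0.0976    0.1238    0.1105    0.1133    0.1116    1.1003]
Total output x = L · d:
  x_0 = 1.1467·92 + 0.1541·7 + 0.1744·51 + 0.0450·17 + 0.1288·76 + 0.0879·38 + 0.1120·58 + 0.0928·24 = 138.0806
  x_1 = 0.1177·92 + 1.0825·7 + 0.1596·51 + 0.0316·17 + 0.1081·76 + 0.1170·38 + 0.0657·58 + 0.0839·24 = 45.5675
  x_2 = 0.1258·92 + 0.0868·7 + 1.1614·51 + 0.0402·17 + 0.0783·76 + 0.0787·38 + 0.1249·58 + 0.0626·24 = 89.7770
  x_3 = 0.0924·92 + 0.1346·7 + 0.0785·51 + 1.0317·17 + 0.0782·76 + 0.1012·38 + 0.1405·58 + 0.0858·24 = 50.9815
  x_4 = 0.0463·92 + 0.0541·7 + 0.0721·51 + 0.0288·17 + 1.0549·76 + 0.0352·38 + 0.0466·58 + 0.1257·24 = 96.0324
  x_5 = 0.1338·92 + 0.1049·7 + 0.1497·51 + 0.0595·17 + 0.0774·76 + 1.0990·38 + 0.1442·58 + 0.1416·24 = 81.0961
  x_6 = 0.0724·92 + 0.1474·7 + 0.1563·51 + 0.0580·17 + 0.0846·76 + 0.1180·38 + 1.1013·58 + 0.1394·24 = 94.7785
  x_7 = 0.0969·92 + 0.0811·7 + 0.0976·51 + 0.1238·17 + 0.1105·76 + 0.1133·38 + 0.1116·58 + 1.1003·24 = 62.1537

L[6,1] = 0.1474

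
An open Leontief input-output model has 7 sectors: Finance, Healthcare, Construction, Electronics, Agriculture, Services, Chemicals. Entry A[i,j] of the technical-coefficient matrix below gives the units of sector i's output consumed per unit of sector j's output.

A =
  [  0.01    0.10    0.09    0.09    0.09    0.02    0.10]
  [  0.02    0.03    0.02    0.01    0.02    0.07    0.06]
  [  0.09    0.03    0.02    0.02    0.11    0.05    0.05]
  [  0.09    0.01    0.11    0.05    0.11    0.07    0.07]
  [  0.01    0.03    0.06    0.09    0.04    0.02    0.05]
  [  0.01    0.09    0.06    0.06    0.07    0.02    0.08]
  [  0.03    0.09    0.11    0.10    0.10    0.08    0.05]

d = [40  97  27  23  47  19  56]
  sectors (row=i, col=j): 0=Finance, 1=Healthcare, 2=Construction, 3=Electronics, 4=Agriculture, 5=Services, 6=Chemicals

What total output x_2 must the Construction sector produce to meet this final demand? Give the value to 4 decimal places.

Form M = I − A:
  [  0.99   -0.10   -0.09   -0.09   -0.09   -0.02   -0.10]
  [ -0.02    0.97   -0.02   -0.01   -0.02   -0.07   -0.06]
  [ -0.09   -0.03    0.98   -0.02   -0.11   -0.05   -0.05]
  [ -0.09   -0.01   -0.11    0.95   -0.11   -0.07   -0.07]
  [ -0.01   -0.03   -0.06   -0.09    0.96   -0.02   -0.05]
  [ -0.01   -0.09   -0.06   -0.06   -0.07    0.98   -0.08]
  [ -0.03   -0.09   -0.11   -0.10   -0.10   -0.08    0.95]
Leontief inverse L = M⁻¹:
  [  1.0453    0.1382    0.1444    0.1379    0.1535    0.0638    0.1500]
  [  0.0326    1.0537    0.0464    0.0344    0.0496    0.0887    0.0850]
  [  0.1087    0.0650    1.0631    0.0625    0.1555    0.0761    0.0907]
  [  0.1237    0.0566    0.1683    1.1055    0.1797    0.1080    0.1255]
  [  0.0346    0.0532    0.0961    0.1200    1.0827    0.0468    0.0818]
  [  0.0359    0.1203    0.1017    0.0971    0.1179    1.0540    0.1188]
  [  0.0684    0.1334    0.1684    0.1520    0.1704    0.1243    1.1078]
Total output x = L · d:
  x_0 = 1.0453·40 + 0.1382·97 + 0.1444·27 + 0.1379·23 + 0.1535·47 + 0.0638·19 + 0.1500·56 = 79.1168
  x_1 = 0.0326·40 + 1.0537·97 + 0.0464·27 + 0.0344·23 + 0.0496·47 + 0.0887·19 + 0.0850·56 = 114.3385
  x_2 = 0.1087·40 + 0.0650·97 + 1.0631·27 + 0.0625·23 + 0.1555·47 + 0.0761·19 + 0.0907·56 = 54.6315
  x_3 = 0.1237·40 + 0.0566·97 + 0.1683·27 + 1.1055·23 + 0.1797·47 + 0.1080·19 + 0.1255·56 = 57.9281
  x_4 = 0.0346·40 + 0.0532·97 + 0.0961·27 + 0.1200·23 + 1.0827·47 + 0.0468·19 + 0.0818·56 = 68.2553
  x_5 = 0.0359·40 + 0.1203·97 + 0.1017·27 + 0.0971·23 + 0.1179·47 + 1.0540·19 + 0.1188·56 = 50.3091
  x_6 = 0.0684·40 + 0.1334·97 + 0.1684·27 + 0.1520·23 + 0.1704·47 + 0.1243·19 + 1.1078·56 = 96.1226

54.6315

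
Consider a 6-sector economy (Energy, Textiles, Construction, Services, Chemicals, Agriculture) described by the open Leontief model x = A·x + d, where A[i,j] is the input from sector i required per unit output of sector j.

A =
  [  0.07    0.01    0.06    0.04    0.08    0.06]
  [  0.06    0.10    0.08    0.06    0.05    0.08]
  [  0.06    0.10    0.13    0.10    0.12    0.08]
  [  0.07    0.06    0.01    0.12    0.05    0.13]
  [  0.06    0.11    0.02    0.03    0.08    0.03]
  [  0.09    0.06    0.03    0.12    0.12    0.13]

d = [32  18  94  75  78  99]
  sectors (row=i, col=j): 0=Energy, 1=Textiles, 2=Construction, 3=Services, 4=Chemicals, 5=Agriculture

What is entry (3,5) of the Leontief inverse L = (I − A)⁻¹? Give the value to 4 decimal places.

L[3,5] = 0.2042

Form M = I − A:
  [  0.93   -0.01   -0.06   -0.04   -0.08   -0.06]
  [ -0.06    0.90   -0.08   -0.06   -0.05   -0.08]
  [ -0.06   -0.10    0.87   -0.10   -0.12   -0.08]
  [ -0.07   -0.06   -0.01    0.88   -0.05   -0.13]
  [ -0.06   -0.11   -0.02   -0.03    0.92   -0.03]
  [ -0.09   -0.06   -0.03   -0.12   -0.12    0.87]
Leontief inverse L = M⁻¹:
  [  1.1091    0.0506    0.0887    0.0828    0.1291    0.1061]
  [  0.1136    1.1581    0.1235    0.1222    0.1149    0.1479]
  [  0.1321    0.1825    1.1881    0.1837    0.2085    0.1698]
  [  0.1264    0.1127    0.0424    1.1863    0.1137    0.2042]
  [  0.0981    0.1536    0.0501    0.0691    1.1238    0.0746]
  [  0.1581    0.1281    0.0714    0.1965    0.1992    1.2149]
Total output x = L · d:
  x_0 = 1.1091·32 + 0.0506·18 + 0.0887·94 + 0.0828·75 + 0.1291·78 + 0.1061·99 = 71.5274
  x_1 = 0.1136·32 + 1.1581·18 + 0.1235·94 + 0.1222·75 + 0.1149·78 + 0.1479·99 = 68.8602
  x_2 = 0.1321·32 + 0.1825·18 + 1.1881·94 + 0.1837·75 + 0.2085·78 + 0.1698·99 = 166.0457
  x_3 = 0.1264·32 + 0.1127·18 + 0.0424·94 + 1.1863·75 + 0.1137·78 + 0.2042·99 = 128.1161
  x_4 = 0.0981·32 + 0.1536·18 + 0.0501·94 + 0.0691·75 + 1.1238·78 + 0.0746·99 = 110.8364
  x_5 = 0.1581·32 + 0.1281·18 + 0.0714·94 + 0.1965·75 + 0.1992·78 + 1.2149·99 = 164.6261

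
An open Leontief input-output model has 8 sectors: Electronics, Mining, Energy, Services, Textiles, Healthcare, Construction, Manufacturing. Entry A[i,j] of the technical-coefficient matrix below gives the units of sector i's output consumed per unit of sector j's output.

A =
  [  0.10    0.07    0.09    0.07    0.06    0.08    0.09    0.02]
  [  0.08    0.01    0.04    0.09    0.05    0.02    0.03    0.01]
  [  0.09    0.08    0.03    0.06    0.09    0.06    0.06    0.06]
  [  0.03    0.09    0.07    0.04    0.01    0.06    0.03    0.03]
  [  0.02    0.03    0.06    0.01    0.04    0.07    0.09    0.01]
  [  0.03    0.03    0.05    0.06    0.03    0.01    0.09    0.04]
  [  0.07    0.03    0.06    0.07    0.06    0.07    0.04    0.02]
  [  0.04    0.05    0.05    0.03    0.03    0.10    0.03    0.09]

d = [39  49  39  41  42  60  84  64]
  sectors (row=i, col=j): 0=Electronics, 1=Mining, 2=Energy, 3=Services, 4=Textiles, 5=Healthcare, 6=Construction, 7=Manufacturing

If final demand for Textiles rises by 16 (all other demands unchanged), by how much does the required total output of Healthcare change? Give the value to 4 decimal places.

Form M = I − A:
  [  0.90   -0.07   -0.09   -0.07   -0.06   -0.08   -0.09   -0.02]
  [ -0.08    0.99   -0.04   -0.09   -0.05   -0.02   -0.03   -0.01]
  [ -0.09   -0.08    0.97   -0.06   -0.09   -0.06   -0.06   -0.06]
  [ -0.03   -0.09   -0.07    0.96   -0.01   -0.06   -0.03   -0.03]
  [ -0.02   -0.03   -0.06   -0.01    0.96   -0.07   -0.09   -0.01]
  [ -0.03   -0.03   -0.05   -0.06   -0.03    0.99   -0.09   -0.04]
  [ -0.07   -0.03   -0.06   -0.07   -0.06   -0.07    0.96   -0.02]
  [ -0.04   -0.05   -0.05   -0.03   -0.03   -0.10   -0.03    0.91]
Leontief inverse L = M⁻¹:
  [  1.1618    0.1203    0.1477    0.1275    0.1093    0.1365    0.1505    0.0513]
  [  0.1140    1.0425    0.0753    0.1206    0.0764    0.0549    0.0649    0.0276]
  [  0.1422    0.1227    1.0826    0.1090    0.1313    0.1124    0.1138    0.0883]
  [  0.0680    0.1195    0.1027    1.0767    0.0398    0.0919    0.0641    0.0510]
  [  0.0534    0.0556    0.0907    0.0421    1.0686    0.1007    0.1242    0.0281]
  [  0.0650    0.0599    0.0833    0.0923    0.0581    1.0459    0.1214    0.0599]
  [  0.1119    0.0673    0.1019    0.1092    0.0938    0.1109    1.0846    0.0433]
  [  0.0800    0.0839    0.0890    0.0688    0.0622    0.1401    0.0717    1.1181]
Total output x = L · d:
  x_0 = 1.1618·39 + 0.1203·49 + 0.1477·39 + 0.1275·41 + 0.1093·42 + 0.1365·60 + 0.1505·84 + 0.0513·64 = 90.9055
  x_1 = 0.1140·39 + 1.0425·49 + 0.0753·39 + 0.1206·41 + 0.0764·42 + 0.0549·60 + 0.0649·84 + 0.0276·64 = 77.1310
  x_2 = 0.1422·39 + 0.1227·49 + 1.0826·39 + 0.1090·41 + 0.1313·42 + 0.1124·60 + 0.1138·84 + 0.0883·64 = 85.7293
  x_3 = 0.0680·39 + 0.1195·49 + 0.1027·39 + 1.0767·41 + 0.0398·42 + 0.0919·60 + 0.0641·84 + 0.0510·64 = 72.4866
  x_4 = 0.0534·39 + 0.0556·49 + 0.0907·39 + 0.0421·41 + 1.0686·42 + 0.1007·60 + 0.1242·84 + 0.0281·64 = 73.2236
  x_5 = 0.0650·39 + 0.0599·49 + 0.0833·39 + 0.0923·41 + 0.0581·42 + 1.0459·60 + 0.1214·84 + 0.0599·64 = 91.7278
  x_6 = 0.1119·39 + 0.0673·49 + 0.1019·39 + 0.1092·41 + 0.0938·42 + 0.1109·60 + 1.0846·84 + 0.0433·64 = 120.5752
  x_7 = 0.0800·39 + 0.0839·49 + 0.0890·39 + 0.0688·41 + 0.0622·42 + 0.1401·60 + 0.0717·84 + 1.1181·64 = 102.1325
Δx_5 = L[5,4] · Δd_4 = 0.0581 · 16 = 0.9295

0.9295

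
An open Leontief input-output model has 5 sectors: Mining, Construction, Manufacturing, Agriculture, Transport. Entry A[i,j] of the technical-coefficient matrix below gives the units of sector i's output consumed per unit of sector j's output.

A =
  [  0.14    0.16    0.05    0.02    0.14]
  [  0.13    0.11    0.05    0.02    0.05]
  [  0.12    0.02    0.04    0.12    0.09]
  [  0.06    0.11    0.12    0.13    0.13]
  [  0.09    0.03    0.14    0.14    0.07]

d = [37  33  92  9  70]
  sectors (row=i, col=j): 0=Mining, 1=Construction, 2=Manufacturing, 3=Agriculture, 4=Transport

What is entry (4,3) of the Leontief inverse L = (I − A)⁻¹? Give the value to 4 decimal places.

L[4,3] = 0.2225

Form M = I − A:
  [  0.86   -0.16   -0.05   -0.02   -0.14]
  [ -0.13    0.89   -0.05   -0.02   -0.05]
  [ -0.12   -0.02    0.96   -0.12   -0.09]
  [ -0.06   -0.11   -0.12    0.87   -0.13]
  [ -0.09   -0.03   -0.14   -0.14    0.93]
Leontief inverse L = M⁻¹:
  [  1.2464    0.2451    0.1214    0.0872    0.2247]
  [  0.2072    1.1746    0.0963    0.0631    0.1125]
  [  0.1980    0.0890    1.1043    0.1859    0.1674]
  [  0.1667    0.1933    0.2045    1.2223    0.2261]
  [  0.1822    0.1041    0.2119    0.2225    1.1599]
Total output x = L · d:
  x_0 = 1.2464·37 + 0.2451·33 + 0.1214·92 + 0.0872·9 + 0.2247·70 = 81.8875
  x_1 = 0.2072·37 + 1.1746·33 + 0.0963·92 + 0.0631·9 + 0.1125·70 = 63.7247
  x_2 = 0.1980·37 + 0.0890·33 + 1.1043·92 + 0.1859·9 + 0.1674·70 = 125.2516
  x_3 = 0.1667·37 + 0.1933·33 + 0.2045·92 + 1.2223·9 + 0.2261·70 = 58.1902
  x_4 = 0.1822·37 + 0.1041·33 + 0.2119·92 + 0.2225·9 + 1.1599·70 = 112.8640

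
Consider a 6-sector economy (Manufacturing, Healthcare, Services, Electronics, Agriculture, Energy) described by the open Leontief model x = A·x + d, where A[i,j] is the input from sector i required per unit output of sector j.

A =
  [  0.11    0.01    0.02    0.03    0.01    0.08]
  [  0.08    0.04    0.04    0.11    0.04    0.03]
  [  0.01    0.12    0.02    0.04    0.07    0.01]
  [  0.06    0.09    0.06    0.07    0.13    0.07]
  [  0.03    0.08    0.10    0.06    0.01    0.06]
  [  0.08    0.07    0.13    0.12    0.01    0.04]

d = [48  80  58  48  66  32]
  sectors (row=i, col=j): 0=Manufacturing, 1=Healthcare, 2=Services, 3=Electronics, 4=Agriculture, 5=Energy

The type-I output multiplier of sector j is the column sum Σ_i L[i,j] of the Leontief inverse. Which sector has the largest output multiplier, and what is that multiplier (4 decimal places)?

Electronics (1.6667)

Form M = I − A:
  [  0.89   -0.01   -0.02   -0.03   -0.01   -0.08]
  [ -0.08    0.96   -0.04   -0.11   -0.04   -0.03]
  [ -0.01   -0.12    0.98   -0.04   -0.07   -0.01]
  [ -0.06   -0.09   -0.06    0.93   -0.13   -0.07]
  [ -0.03   -0.08   -0.10   -0.06    0.99   -0.06]
  [ -0.08   -0.07   -0.13   -0.12   -0.01    0.96]
Leontief inverse L = M⁻¹:
  [  1.1409    0.0323    0.0442    0.0573    0.0245    0.1023]
  [  0.1149    1.0754    0.0701    0.1460    0.0693    0.0589]
  [  0.0356    0.1475    1.0447    0.0731    0.0901    0.0294]
  [  0.1048    0.1413    0.1075    1.1242    0.1631    0.1064]
  [  0.0612    0.1186    0.1290    0.0992    1.0385    0.0823]
  [  0.1220    0.1200    0.1650    0.1669    0.0505    1.0726]
Total output x = L · d:
  x_0 = 1.1409·48 + 0.0323·80 + 0.0442·58 + 0.0573·48 + 0.0245·66 + 0.1023·32 = 67.5456
  x_1 = 0.1149·48 + 1.0754·80 + 0.0701·58 + 0.1460·48 + 0.0693·66 + 0.0589·32 = 109.0779
  x_2 = 0.0356·48 + 0.1475·80 + 1.0447·58 + 0.0731·48 + 0.0901·66 + 0.0294·32 = 84.4987
  x_3 = 0.1048·48 + 0.1413·80 + 0.1075·58 + 1.1242·48 + 0.1631·66 + 0.1064·32 = 90.6968
  x_4 = 0.0612·48 + 0.1186·80 + 0.1290·58 + 0.0992·48 + 1.0385·66 + 0.0823·32 = 95.8443
  x_5 = 0.1220·48 + 0.1200·80 + 0.1650·58 + 0.1669·48 + 0.0505·66 + 1.0726·32 = 70.6937
Output multipliers (column sums of L):
  Manufacturing: 1.5794
  Healthcare: 1.6350
  Services: 1.5605
  Electronics: 1.6667
  Agriculture: 1.4360
  Energy: 1.4519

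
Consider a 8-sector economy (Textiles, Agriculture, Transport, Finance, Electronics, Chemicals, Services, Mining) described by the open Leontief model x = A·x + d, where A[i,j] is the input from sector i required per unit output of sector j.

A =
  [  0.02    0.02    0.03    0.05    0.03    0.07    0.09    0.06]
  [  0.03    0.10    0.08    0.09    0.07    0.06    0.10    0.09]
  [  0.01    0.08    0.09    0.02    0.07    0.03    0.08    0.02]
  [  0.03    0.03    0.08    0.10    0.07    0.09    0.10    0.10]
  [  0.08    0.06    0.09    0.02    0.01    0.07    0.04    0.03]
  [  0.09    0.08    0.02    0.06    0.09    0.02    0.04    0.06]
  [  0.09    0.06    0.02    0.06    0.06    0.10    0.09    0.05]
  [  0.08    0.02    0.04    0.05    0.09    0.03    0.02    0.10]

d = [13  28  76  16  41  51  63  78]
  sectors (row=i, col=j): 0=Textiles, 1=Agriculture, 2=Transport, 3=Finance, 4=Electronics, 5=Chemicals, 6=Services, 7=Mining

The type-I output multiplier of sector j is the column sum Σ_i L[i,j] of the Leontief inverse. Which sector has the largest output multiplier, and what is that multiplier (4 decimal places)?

Services (2.0636)

Form M = I − A:
  [  0.98   -0.02   -0.03   -0.05   -0.03   -0.07   -0.09   -0.06]
  [ -0.03    0.90   -0.08   -0.09   -0.07   -0.06   -0.10   -0.09]
  [ -0.01   -0.08    0.91   -0.02   -0.07   -0.03   -0.08   -0.02]
  [ -0.03   -0.03   -0.08    0.90   -0.07   -0.09   -0.10   -0.10]
  [ -0.08   -0.06   -0.09   -0.02    0.99   -0.07   -0.04   -0.03]
  [ -0.09   -0.08   -0.02   -0.06   -0.09    0.98   -0.04   -0.06]
  [ -0.09   -0.06   -0.02   -0.06   -0.06   -0.10    0.91   -0.05]
  [ -0.08   -0.02   -0.04   -0.05   -0.09   -0.03   -0.02    0.90]
Leontief inverse L = M⁻¹:
  [  1.0635    0.0591    0.0659    0.0908    0.0757    0.1127    0.1381    0.1061]
  [  0.0969    1.1693    0.1488    0.1593    0.1459    0.1321    0.1846    0.1683]
  [  0.0517    0.1292    1.1364    0.0614    0.1165    0.0762    0.1359    0.0650]
  [  0.0965    0.0928    0.1428    1.1640    0.1427    0.1574    0.1772    0.1733]
  [  0.1179    0.1048    0.1310    0.0614    1.0575    0.1120    0.0945    0.0760]
  [  0.1370    0.1272    0.0703    0.1099    0.1404    1.0742    0.1018    0.1176]
  [  0.1487    0.1161    0.0717    0.1187    0.1217    0.1615    1.1607    0.1156]
  [  0.1240    0.0594    0.0846    0.0915    0.1362    0.0757    0.0709    1.1509]
Total output x = L · d:
  x_0 = 1.0635·13 + 0.0591·28 + 0.0659·76 + 0.0908·16 + 0.0757·41 + 0.1127·51 + 0.1381·63 + 0.1061·78 = 47.7673
  x_1 = 0.0969·13 + 1.1693·28 + 0.1488·76 + 0.1593·16 + 0.1459·41 + 0.1321·51 + 0.1846·63 + 0.1683·78 = 85.3370
  x_2 = 0.0517·13 + 0.1292·28 + 1.1364·76 + 0.0614·16 + 0.1165·41 + 0.0762·51 + 0.1359·63 + 0.0650·78 = 113.9273
  x_3 = 0.0965·13 + 0.0928·28 + 0.1428·76 + 1.1640·16 + 0.1427·41 + 0.1574·51 + 0.1772·63 + 0.1733·78 = 71.8879
  x_4 = 0.1179·13 + 0.1048·28 + 0.1310·76 + 0.0614·16 + 1.0575·41 + 0.1120·51 + 0.0945·63 + 0.0760·78 = 76.3579
  x_5 = 0.1370·13 + 0.1272·28 + 0.0703·76 + 0.1099·16 + 0.1404·41 + 1.0742·51 + 0.1018·63 + 0.1176·78 = 88.5687
  x_6 = 0.1487·13 + 0.1161·28 + 0.0717·76 + 0.1187·16 + 0.1217·41 + 0.1615·51 + 1.1607·63 + 0.1156·78 = 107.9033
  x_7 = 0.1240·13 + 0.0594·28 + 0.0846·76 + 0.0915·16 + 0.1362·41 + 0.0757·51 + 0.0709·63 + 1.1509·78 = 114.8522
Output multipliers (column sums of L):
  Textiles: 1.8363
  Agriculture: 1.8580
  Transport: 1.8514
  Finance: 1.8571
  Electronics: 1.9366
  Chemicals: 1.9018
  Services: 2.0636
  Mining: 1.9728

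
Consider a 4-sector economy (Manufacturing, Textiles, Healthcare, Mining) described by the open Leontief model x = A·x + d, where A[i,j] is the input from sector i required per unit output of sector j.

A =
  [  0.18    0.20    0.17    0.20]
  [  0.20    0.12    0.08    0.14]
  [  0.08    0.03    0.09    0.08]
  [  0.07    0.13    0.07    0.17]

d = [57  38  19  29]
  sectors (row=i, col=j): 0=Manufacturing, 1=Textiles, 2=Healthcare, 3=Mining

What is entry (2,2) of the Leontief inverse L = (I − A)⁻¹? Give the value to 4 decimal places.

Form M = I − A:
  [  0.82   -0.20   -0.17   -0.20]
  [ -0.20    0.88   -0.08   -0.14]
  [ -0.08   -0.03    0.91   -0.08]
  [ -0.07   -0.13   -0.07    0.83]
Leontief inverse L = M⁻¹:
  [  1.3829    0.3889    0.3256    0.4302]
  [  0.3574    1.2718    0.2032    0.3202]
  [  0.1496    0.0972    1.1479    0.1631]
  [  0.1852    0.2402    0.1561    1.3050]
Total output x = L · d:
  x_0 = 1.3829·57 + 0.3889·38 + 0.3256·19 + 0.4302·29 = 112.2665
  x_1 = 0.3574·57 + 1.2718·38 + 0.2032·19 + 0.3202·29 = 81.8455
  x_2 = 0.1496·57 + 0.0972·38 + 1.1479·19 + 0.1631·29 = 38.7653
  x_3 = 0.1852·57 + 0.2402·38 + 0.1561·19 + 1.3050·29 = 60.4966

L[2,2] = 1.1479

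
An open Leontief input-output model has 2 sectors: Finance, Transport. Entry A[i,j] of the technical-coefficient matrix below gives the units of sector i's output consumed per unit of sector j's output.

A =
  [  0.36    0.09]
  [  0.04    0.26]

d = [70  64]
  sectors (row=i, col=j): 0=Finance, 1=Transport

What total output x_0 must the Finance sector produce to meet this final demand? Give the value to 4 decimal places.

122.4681

Form M = I − A:
  [  0.64   -0.09]
  [ -0.04    0.74]
Leontief inverse L = M⁻¹:
  [  1.5745    0.1915]
  [  0.0851    1.3617]
Total output x = L · d:
  x_0 = 1.5745·70 + 0.1915·64 = 122.4681
  x_1 = 0.0851·70 + 1.3617·64 = 93.1064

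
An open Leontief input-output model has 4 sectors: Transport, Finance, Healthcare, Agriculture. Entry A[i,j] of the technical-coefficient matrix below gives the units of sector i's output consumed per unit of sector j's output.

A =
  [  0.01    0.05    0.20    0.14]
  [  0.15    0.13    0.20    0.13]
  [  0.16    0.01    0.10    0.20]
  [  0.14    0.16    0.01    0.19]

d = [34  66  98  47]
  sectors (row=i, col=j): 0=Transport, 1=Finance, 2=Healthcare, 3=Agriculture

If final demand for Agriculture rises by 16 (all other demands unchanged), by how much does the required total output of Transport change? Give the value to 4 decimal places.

4.4732

Form M = I − A:
  [  0.99   -0.05   -0.20   -0.14]
  [ -0.15    0.87   -0.20   -0.13]
  [ -0.16   -0.01    0.90   -0.20]
  [ -0.14   -0.16   -0.01    0.81]
Leontief inverse L = M⁻¹:
  [  1.1123    0.1185    0.2766    0.2796]
  [  0.2886    1.2309    0.3414    0.3317]
  [  0.2570    0.0936    1.1930    0.3540]
  [  0.2524    0.2648    0.1300    1.3528]
Total output x = L · d:
  x_0 = 1.1123·34 + 0.1185·66 + 0.2766·98 + 0.2796·47 = 85.8895
  x_1 = 0.2886·34 + 1.2309·66 + 0.3414·98 + 0.3317·47 = 140.0981
  x_2 = 0.2570·34 + 0.0936·66 + 1.1930·98 + 0.3540·47 = 148.4651
  x_3 = 0.2524·34 + 0.2648·66 + 0.1300·98 + 1.3528·47 = 102.3764
Δx_0 = L[0,3] · Δd_3 = 0.2796 · 16 = 4.4732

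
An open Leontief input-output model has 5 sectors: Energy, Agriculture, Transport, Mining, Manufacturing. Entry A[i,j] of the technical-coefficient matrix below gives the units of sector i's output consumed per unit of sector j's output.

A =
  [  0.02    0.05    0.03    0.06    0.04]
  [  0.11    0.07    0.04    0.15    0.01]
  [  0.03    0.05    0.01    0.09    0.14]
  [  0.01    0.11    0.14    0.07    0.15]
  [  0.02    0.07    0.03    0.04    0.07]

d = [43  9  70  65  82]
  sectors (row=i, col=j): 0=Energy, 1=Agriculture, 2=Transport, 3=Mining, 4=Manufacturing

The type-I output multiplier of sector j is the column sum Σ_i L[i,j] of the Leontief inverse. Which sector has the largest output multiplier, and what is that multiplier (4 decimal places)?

Manufacturing (1.6153)

Form M = I − A:
  [  0.98   -0.05   -0.03   -0.06   -0.04]
  [ -0.11    0.93   -0.04   -0.15   -0.01]
  [ -0.03   -0.05    0.99   -0.09   -0.14]
  [ -0.01   -0.11   -0.14    0.93   -0.15]
  [ -0.02   -0.07   -0.03   -0.04    0.93]
Leontief inverse L = M⁻¹:
  [  1.0323    0.0733    0.0484    0.0860    0.0663]
  [  0.1308    1.1147    0.0789    0.1985    0.0615]
  [  0.0464    0.0866    1.0381    0.1251    0.1794]
  [  0.0392    0.1610    0.1739    1.1297    0.2118]
  [  0.0352    0.0952    0.0479    0.0694    1.0962]
Total output x = L · d:
  x_0 = 1.0323·43 + 0.0733·9 + 0.0484·70 + 0.0860·65 + 0.0663·82 = 59.4661
  x_1 = 0.1308·43 + 1.1147·9 + 0.0789·70 + 0.1985·65 + 0.0615·82 = 39.1293
  x_2 = 0.0464·43 + 0.0866·9 + 1.0381·70 + 0.1251·65 + 0.1794·82 = 98.2912
  x_3 = 0.0392·43 + 0.1610·9 + 0.1739·70 + 1.1297·65 + 0.2118·82 = 106.1067
  x_4 = 0.0352·43 + 0.0952·9 + 0.0479·70 + 0.0694·65 + 1.0962·82 = 100.1305
Output multipliers (column sums of L):
  Energy: 1.2841
  Agriculture: 1.5308
  Transport: 1.3873
  Mining: 1.6087
  Manufacturing: 1.6153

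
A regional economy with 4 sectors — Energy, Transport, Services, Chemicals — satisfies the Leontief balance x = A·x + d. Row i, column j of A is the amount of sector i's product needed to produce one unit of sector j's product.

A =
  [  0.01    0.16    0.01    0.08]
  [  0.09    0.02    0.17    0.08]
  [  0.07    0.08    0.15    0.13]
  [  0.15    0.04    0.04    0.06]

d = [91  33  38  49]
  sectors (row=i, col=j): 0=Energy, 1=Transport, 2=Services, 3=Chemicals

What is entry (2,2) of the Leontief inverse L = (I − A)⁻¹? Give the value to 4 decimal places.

L[2,2] = 1.2123

Form M = I − A:
  [  0.99   -0.16   -0.01   -0.08]
  [ -0.09    0.98   -0.17   -0.08]
  [ -0.07   -0.08    0.85   -0.13]
  [ -0.15   -0.04   -0.04    0.94]
Leontief inverse L = M⁻¹:
  [  1.0472    0.1799    0.0536    0.1118]
  [  0.1326    1.0655    0.2209    0.1325]
  [  0.1260    0.1273    1.2123    0.1892]
  [  0.1781    0.0795    0.0695    1.0954]
Total output x = L · d:
  x_0 = 1.0472·91 + 0.1799·33 + 0.0536·38 + 0.1118·49 = 108.7469
  x_1 = 0.1326·91 + 1.0655·33 + 0.2209·38 + 0.1325·49 = 62.1111
  x_2 = 0.1260·91 + 0.1273·33 + 1.2123·38 + 0.1892·49 = 71.0000
  x_3 = 0.1781·91 + 0.0795·33 + 0.0695·38 + 1.0954·49 = 75.1452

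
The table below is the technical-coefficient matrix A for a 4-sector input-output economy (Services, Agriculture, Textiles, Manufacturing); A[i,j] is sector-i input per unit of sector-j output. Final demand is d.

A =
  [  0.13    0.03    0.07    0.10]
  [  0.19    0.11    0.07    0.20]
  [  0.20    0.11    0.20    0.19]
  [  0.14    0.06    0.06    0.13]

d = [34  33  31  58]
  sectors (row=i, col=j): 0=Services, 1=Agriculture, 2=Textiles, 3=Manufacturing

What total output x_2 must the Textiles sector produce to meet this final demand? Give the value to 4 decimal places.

Form M = I − A:
  [  0.87   -0.03   -0.07   -0.10]
  [ -0.19    0.89   -0.07   -0.20]
  [ -0.20   -0.11    0.80   -0.19]
  [ -0.14   -0.06   -0.06    0.87]
Leontief inverse L = M⁻¹:
  [  1.2234    0.0694    0.1269    0.1843]
  [  0.3497    1.1784    0.1597    0.3460]
  [  0.4132    0.2047    1.3330    0.3857]
  [  0.2495    0.1065    0.1234    1.2295]
Total output x = L · d:
  x_0 = 1.2234·34 + 0.0694·33 + 0.1269·31 + 0.1843·58 = 58.5081
  x_1 = 0.3497·34 + 1.1784·33 + 0.1597·31 + 0.3460·58 = 75.7959
  x_2 = 0.4132·34 + 0.2047·33 + 1.3330·31 + 0.3857·58 = 84.4938
  x_3 = 0.2495·34 + 0.1065·33 + 0.1234·31 + 1.2295·58 = 87.1362

84.4938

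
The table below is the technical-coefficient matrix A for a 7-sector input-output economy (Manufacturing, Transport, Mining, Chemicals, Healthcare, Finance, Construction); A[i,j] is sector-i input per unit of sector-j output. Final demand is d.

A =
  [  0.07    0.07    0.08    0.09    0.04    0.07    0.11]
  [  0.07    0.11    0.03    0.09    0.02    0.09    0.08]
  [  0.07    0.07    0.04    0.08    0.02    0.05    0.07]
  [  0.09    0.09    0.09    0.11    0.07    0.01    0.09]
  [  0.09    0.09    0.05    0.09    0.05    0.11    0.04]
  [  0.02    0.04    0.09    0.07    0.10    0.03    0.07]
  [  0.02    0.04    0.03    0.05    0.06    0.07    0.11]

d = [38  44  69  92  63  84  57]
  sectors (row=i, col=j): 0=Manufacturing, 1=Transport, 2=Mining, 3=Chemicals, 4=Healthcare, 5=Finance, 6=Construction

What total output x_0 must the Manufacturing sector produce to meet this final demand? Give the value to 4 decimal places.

101.8526

Form M = I − A:
  [  0.93   -0.07   -0.08   -0.09   -0.04   -0.07   -0.11]
  [ -0.07    0.89   -0.03   -0.09   -0.02   -0.09   -0.08]
  [ -0.07   -0.07    0.96   -0.08   -0.02   -0.05   -0.07]
  [ -0.09   -0.09   -0.09    0.89   -0.07   -0.01   -0.09]
  [ -0.09   -0.09   -0.05   -0.09    0.95   -0.11   -0.04]
  [ -0.02   -0.04   -0.09   -0.07   -0.10    0.97   -0.07]
  [ -0.02   -0.04   -0.03   -0.05   -0.06   -0.07    0.89]
Leontief inverse L = M⁻¹:
  [  1.1285    0.1406    0.1373    0.1709    0.0917    0.1277    0.1944]
  [  0.1243    1.1775    0.0848    0.1665    0.0693    0.1437    0.1591]
  [  0.1155    0.1251    1.0847    0.1428    0.0593    0.0938    0.1353]
  [  0.1570    0.1688    0.1494    1.1980    0.1206    0.0736    0.1787]
  [  0.1503    0.1626    0.1108    0.1731    1.1028    0.1673    0.1221]
  [  0.0702    0.0984    0.1342    0.1356    0.1398    1.0789    0.1329]
  [  0.0593    0.0885    0.0699    0.1058    0.0993    0.1128    1.1684]
Total output x = L · d:
  x_0 = 1.1285·38 + 0.1406·44 + 0.1373·69 + 0.1709·92 + 0.0917·63 + 0.1277·84 + 0.1944·57 = 101.8526
  x_1 = 0.1243·38 + 1.1775·44 + 0.0848·69 + 0.1665·92 + 0.0693·63 + 0.1437·84 + 0.1591·57 = 103.2059
  x_2 = 0.1155·38 + 0.1251·44 + 1.0847·69 + 0.1428·92 + 0.0593·63 + 0.0938·84 + 0.1353·57 = 117.2109
  x_3 = 0.1570·38 + 0.1688·44 + 0.1494·69 + 1.1980·92 + 0.1206·63 + 0.0736·84 + 0.1787·57 = 157.8862
  x_4 = 0.1503·38 + 0.1626·44 + 0.1108·69 + 0.1731·92 + 1.1028·63 + 0.1673·84 + 0.1221·57 = 126.9246
  x_5 = 0.0702·38 + 0.0984·44 + 0.1342·69 + 0.1356·92 + 0.1398·63 + 1.0789·84 + 0.1329·57 = 135.7429
  x_6 = 0.0593·38 + 0.0885·44 + 0.0699·69 + 0.1058·92 + 0.0993·63 + 0.1128·84 + 1.1684·57 = 103.0263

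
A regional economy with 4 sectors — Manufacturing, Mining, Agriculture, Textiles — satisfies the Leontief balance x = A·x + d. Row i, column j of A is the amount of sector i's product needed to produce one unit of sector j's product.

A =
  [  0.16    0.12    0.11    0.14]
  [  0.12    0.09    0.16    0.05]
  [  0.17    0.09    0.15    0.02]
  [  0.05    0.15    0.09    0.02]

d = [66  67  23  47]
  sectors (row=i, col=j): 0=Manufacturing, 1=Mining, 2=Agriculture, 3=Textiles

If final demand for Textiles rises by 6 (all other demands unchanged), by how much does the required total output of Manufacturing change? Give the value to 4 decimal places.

Form M = I − A:
  [  0.84   -0.12   -0.11   -0.14]
  [ -0.12    0.91   -0.16   -0.05]
  [ -0.17   -0.09    0.85   -0.02]
  [ -0.05   -0.15   -0.09    0.98]
Leontief inverse L = M⁻¹:
  [  1.2807    0.2244    0.2291    0.1991]
  [  0.2256    1.1704    0.2598    0.0972]
  [  0.2830    0.1737    1.2537    0.0749]
  [  0.1259    0.2065    0.1666    1.0523]
Total output x = L · d:
  x_0 = 1.2807·66 + 0.2244·67 + 0.2291·23 + 0.1991·47 = 114.1855
  x_1 = 0.2256·66 + 1.1704·67 + 0.2598·23 + 0.0972·47 = 103.8469
  x_2 = 0.2830·66 + 0.1737·67 + 1.2537·23 + 0.0749·47 = 62.6664
  x_3 = 0.1259·66 + 0.2065·67 + 0.1666·23 + 1.0523·47 = 75.4350
Δx_0 = L[0,3] · Δd_3 = 0.1991 · 6 = 1.1945

1.1945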